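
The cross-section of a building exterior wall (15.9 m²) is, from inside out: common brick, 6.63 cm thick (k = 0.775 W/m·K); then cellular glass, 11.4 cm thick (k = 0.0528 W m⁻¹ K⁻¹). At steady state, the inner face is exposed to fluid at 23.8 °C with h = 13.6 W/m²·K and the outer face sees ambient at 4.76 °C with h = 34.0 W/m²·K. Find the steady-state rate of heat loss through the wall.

Q = 129 W

Treat each layer as a resistance in series:
  R_conv,in = 1/(hA) = 1/(13.6·15.9) = 0.004624 K/W
  R_common brick = L/(kA) = 0.0663/(0.775·15.9) = 0.005380 K/W
  R_cellular glass = L/(kA) = 0.114/(0.0528·15.9) = 0.1358 K/W
  R_conv,out = 1/(hA) = 1/(34.0·15.9) = 0.001850 K/W
ΣR = 0.004624 + 0.005380 + 0.1358 + 0.001850 = 0.1477 K/W
Q = ΔT/ΣR = (23.8 °C − 4.76 °C)/0.1477 = 129 W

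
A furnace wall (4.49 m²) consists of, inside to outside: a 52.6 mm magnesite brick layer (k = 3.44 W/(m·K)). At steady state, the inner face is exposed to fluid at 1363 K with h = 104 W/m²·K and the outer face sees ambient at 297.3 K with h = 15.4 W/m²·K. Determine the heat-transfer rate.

Resistance network (inner→outer):
  R_conv,in = 1/(hA) = 1/(104·4.49) = 0.002142 K/W
  R_magnesite brick = L/(kA) = 0.0526/(3.44·4.49) = 0.003406 K/W
  R_conv,out = 1/(hA) = 1/(15.4·4.49) = 0.01446 K/W
ΣR = 0.002142 + 0.003406 + 0.01446 = 0.02001 K/W
Q = ΔT/ΣR = (1363 K − 297.3 K)/0.02001 = 53300 W

Q = 53300 W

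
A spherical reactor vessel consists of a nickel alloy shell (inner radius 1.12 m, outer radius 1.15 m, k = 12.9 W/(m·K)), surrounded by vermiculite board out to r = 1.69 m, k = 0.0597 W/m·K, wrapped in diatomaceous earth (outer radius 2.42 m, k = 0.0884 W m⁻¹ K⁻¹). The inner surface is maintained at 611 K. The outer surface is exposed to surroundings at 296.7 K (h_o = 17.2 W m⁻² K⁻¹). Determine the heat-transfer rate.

Resistance network (inner→outer):
  R_nickel alloy = (1/1.12 − 1/1.15)/(4πk) = 0.02329/(4π·12.9) = 1.437×10^-4 K/W
  R_vermiculite board = (1/1.15 − 1/1.69)/(4πk) = 0.2778/(4π·0.0597) = 0.3704 K/W
  R_diatomaceous earth = (1/1.69 − 1/2.42)/(4πk) = 0.1785/(4π·0.0884) = 0.1607 K/W
  R_conv,out = 1/(4πr²h) = 1/(4π·2.42²·17.2) = 7.900×10^-4 K/W
ΣR = 1.437×10^-4 + 0.3704 + 0.1607 + 7.900×10^-4 = 0.5320 K/W
Q = ΔT/ΣR = (611 K − 296.7 K)/0.5320 = 591 W

Q = 591 W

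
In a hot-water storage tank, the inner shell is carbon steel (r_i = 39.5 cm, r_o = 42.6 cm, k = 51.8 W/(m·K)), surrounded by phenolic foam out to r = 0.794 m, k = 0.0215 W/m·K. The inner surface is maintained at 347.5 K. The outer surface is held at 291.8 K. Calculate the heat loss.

Q = 13.8 W

Series thermal resistances, inner to outer:
  R_carbon steel = (1/0.395 − 1/0.426)/(4πk) = 0.1842/(4π·51.8) = 2.830×10^-4 K/W
  R_phenolic foam = (1/0.426 − 1/0.794)/(4πk) = 1.088/(4π·0.0215) = 4.027 K/W
ΣR = 2.830×10^-4 + 4.027 = 4.027 K/W
Q = ΔT/ΣR = (347.5 K − 291.8 K)/4.027 = 13.8 W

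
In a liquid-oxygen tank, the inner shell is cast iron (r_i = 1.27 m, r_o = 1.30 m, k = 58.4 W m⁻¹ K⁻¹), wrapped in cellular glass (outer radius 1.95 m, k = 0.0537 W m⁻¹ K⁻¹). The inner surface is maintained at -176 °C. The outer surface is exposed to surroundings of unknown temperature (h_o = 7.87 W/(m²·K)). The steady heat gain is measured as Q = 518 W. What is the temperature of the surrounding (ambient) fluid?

T_out = 22.2 °C

Series resistances:
  R_cast iron = (1/1.27 − 1/1.30)/(4πk) = 0.01817/(4π·58.4) = 2.476×10^-5 K/W
  R_cellular glass = (1/1.30 − 1/1.95)/(4πk) = 0.2564/(4π·0.0537) = 0.3800 K/W
  R_conv,out = 1/(4πr²h) = 1/(4π·1.95²·7.87) = 0.002659 K/W
ΣR = 0.3827 K/W
ΔT = Q·ΣR = 518 × 0.3827 = 198.2 K
Heat flows inward, so T_out = T_in + ΔT = -176 + 198.2 = 22.2 °C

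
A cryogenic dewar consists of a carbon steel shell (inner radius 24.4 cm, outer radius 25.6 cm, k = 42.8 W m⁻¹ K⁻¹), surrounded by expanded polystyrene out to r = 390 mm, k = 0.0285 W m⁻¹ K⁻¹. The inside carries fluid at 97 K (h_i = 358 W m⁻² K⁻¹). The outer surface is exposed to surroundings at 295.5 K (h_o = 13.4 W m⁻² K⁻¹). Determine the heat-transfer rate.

Resistance network (inner→outer):
  R_conv,in = 1/(4πr²h) = 1/(4π·0.244²·358) = 0.003734 K/W
  R_carbon steel = (1/0.244 − 1/0.256)/(4πk) = 0.1921/(4π·42.8) = 3.572×10^-4 K/W
  R_expanded polystyrene = (1/0.256 − 1/0.390)/(4πk) = 1.342/(4π·0.0285) = 3.748 K/W
  R_conv,out = 1/(4πr²h) = 1/(4π·0.390²·13.4) = 0.03904 K/W
ΣR = 0.003734 + 3.572×10^-4 + 3.748 + 0.03904 = 3.791 K/W
Q = ΔT/ΣR = (97 K − 295.5 K)/3.791 = -52.4 W
(Negative Q ⇒ heat flows inward; heat gain = 52.4 W.)

Q = 52.4 W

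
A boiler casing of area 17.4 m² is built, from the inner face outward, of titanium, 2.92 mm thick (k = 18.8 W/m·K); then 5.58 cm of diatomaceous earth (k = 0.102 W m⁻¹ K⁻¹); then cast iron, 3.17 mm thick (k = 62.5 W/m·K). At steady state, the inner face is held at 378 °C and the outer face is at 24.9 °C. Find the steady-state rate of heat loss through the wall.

Q = 11.2 kW

Series thermal resistances, inner to outer:
  R_titanium = L/(kA) = 0.00292/(18.8·17.4) = 8.926×10^-6 K/W
  R_diatomaceous earth = L/(kA) = 0.0558/(0.102·17.4) = 0.03144 K/W
  R_cast iron = L/(kA) = 0.00317/(62.5·17.4) = 2.915×10^-6 K/W
ΣR = 8.926×10^-6 + 0.03144 + 2.915×10^-6 = 0.03145 K/W
Q = ΔT/ΣR = (378 °C − 24.9 °C)/0.03145 = 11200 W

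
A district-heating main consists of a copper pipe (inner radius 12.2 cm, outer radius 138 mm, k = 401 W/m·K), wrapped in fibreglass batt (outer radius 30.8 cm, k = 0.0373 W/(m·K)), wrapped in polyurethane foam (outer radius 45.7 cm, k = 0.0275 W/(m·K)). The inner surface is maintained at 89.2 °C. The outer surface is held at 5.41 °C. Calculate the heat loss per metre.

Treat each layer as a resistance in series:
  R'_copper = ln(0.138/0.122)/(2πk) = 0.1232/(2π·401) = 4.891×10^-5 m·K/W
  R'_fibreglass batt = ln(0.308/0.138)/(2πk) = 0.8028/(2π·0.0373) = 3.426 m·K/W
  R'_polyurethane foam = ln(0.457/0.308)/(2πk) = 0.3946/(2π·0.0275) = 2.284 m·K/W
ΣR = 4.891×10^-5 + 3.426 + 2.284 = 5.710 m·K/W
Q' = ΔT/ΣR = (89.2 °C − 5.41 °C)/5.710 = 14.7 W/m

Q' = 14.7 W/m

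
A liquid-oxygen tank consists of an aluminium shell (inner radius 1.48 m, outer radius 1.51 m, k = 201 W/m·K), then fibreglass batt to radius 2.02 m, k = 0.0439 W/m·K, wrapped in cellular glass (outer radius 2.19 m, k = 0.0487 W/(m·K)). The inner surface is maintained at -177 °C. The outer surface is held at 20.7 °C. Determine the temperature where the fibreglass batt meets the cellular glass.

T = -13.2 °C

Treat each layer as a resistance in series:
  R_aluminium = (1/1.48 − 1/1.51)/(4πk) = 0.01342/(4π·201) = 5.315×10^-6 K/W
  R_fibreglass batt = (1/1.51 − 1/2.02)/(4πk) = 0.1672/(4π·0.0439) = 0.3031 K/W
  R_cellular glass = (1/2.02 − 1/2.19)/(4πk) = 0.03843/(4π·0.0487) = 0.06279 K/W
ΣR = 5.315×10^-6 + 0.3031 + 0.06279 = 0.3659 K/W
Q = ΔT/ΣR = (-177 °C − 20.7 °C)/0.3659 = -540.3 W
From the inner boundary to the fibreglass batt/cellular glass interface, ΣR_partial = 0.3031 K/W.
T_interface = T_in − Q·ΣR_partial = -177 °C − (-540.3)(0.3031) = -13.2 °C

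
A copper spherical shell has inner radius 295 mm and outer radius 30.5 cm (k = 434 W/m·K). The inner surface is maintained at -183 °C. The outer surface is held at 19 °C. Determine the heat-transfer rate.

Q = 4πk·ΔT/(1/r₁ − 1/r₂) = 4π × 434 × 202 / (1/0.295 − 1/0.305) = 9.91×10^6 W

Q = 9.91×10^6 W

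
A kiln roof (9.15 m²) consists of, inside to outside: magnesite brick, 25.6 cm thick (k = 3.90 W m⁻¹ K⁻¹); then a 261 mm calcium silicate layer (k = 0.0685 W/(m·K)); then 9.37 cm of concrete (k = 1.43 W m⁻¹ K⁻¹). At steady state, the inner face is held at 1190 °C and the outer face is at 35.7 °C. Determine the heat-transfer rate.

Resistance network (inner→outer):
  R_magnesite brick = L/(kA) = 0.256/(3.90·9.15) = 0.007174 K/W
  R_calcium silicate = L/(kA) = 0.261/(0.0685·9.15) = 0.4164 K/W
  R_concrete = L/(kA) = 0.0937/(1.43·9.15) = 0.007161 K/W
ΣR = 0.007174 + 0.4164 + 0.007161 = 0.4307 K/W
Q = ΔT/ΣR = (1190 °C − 35.7 °C)/0.4307 = 2680 W

Q = 2680 W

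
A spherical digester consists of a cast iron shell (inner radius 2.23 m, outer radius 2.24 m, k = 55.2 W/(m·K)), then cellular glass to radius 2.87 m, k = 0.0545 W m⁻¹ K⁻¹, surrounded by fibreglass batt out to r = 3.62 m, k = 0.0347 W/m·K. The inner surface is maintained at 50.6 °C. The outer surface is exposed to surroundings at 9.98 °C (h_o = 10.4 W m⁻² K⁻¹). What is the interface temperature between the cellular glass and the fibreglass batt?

T = 31.8 °C

Resistance network (inner→outer):
  R_cast iron = (1/2.23 − 1/2.24)/(4πk) = 0.002002/(4π·55.2) = 2.886×10^-6 K/W
  R_cellular glass = (1/2.24 − 1/2.87)/(4πk) = 0.09800/(4π·0.0545) = 0.1431 K/W
  R_fibreglass batt = (1/2.87 − 1/3.62)/(4πk) = 0.07219/(4π·0.0347) = 0.1656 K/W
  R_conv,out = 1/(4πr²h) = 1/(4π·3.62²·10.4) = 5.839×10^-4 K/W
ΣR = 2.886×10^-6 + 0.1431 + 0.1656 + 5.839×10^-4 = 0.3093 K/W
Q = ΔT/ΣR = (50.6 °C − 9.98 °C)/0.3093 = 131.3 W
From the inner boundary to the cellular glass/fibreglass batt interface, ΣR_partial = 0.1431 K/W.
T_interface = T_in − Q·ΣR_partial = 50.6 °C − (131.3)(0.1431) = 31.8 °C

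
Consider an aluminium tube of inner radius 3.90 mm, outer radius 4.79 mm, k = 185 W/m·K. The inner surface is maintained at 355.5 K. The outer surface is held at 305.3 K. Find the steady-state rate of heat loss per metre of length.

Q' = 2.84×10^5 W/m

Q' = 2πk·ΔT/ln(r₂/r₁) = 2π × 185 × 50.2 / ln(0.00479/0.00390) = 2.84×10^5 W/m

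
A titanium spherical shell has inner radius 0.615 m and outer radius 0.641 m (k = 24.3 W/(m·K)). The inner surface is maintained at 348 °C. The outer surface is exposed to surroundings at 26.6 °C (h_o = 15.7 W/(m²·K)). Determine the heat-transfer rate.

Treat each layer as a resistance in series:
  R_titanium = (1/0.615 − 1/0.641)/(4πk) = 0.06595/(4π·24.3) = 2.160×10^-4 K/W
  R_conv,out = 1/(4πr²h) = 1/(4π·0.641²·15.7) = 0.01234 K/W
ΣR = 2.160×10^-4 + 0.01234 = 0.01256 K/W
Q = ΔT/ΣR = (348 °C − 26.6 °C)/0.01256 = 25600 W

Q = 25.6 kW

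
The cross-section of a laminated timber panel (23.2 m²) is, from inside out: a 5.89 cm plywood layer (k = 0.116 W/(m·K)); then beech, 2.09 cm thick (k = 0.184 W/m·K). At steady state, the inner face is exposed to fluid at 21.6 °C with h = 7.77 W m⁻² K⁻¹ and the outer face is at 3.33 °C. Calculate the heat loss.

Series thermal resistances, inner to outer:
  R_conv,in = 1/(hA) = 1/(7.77·23.2) = 0.005547 K/W
  R_plywood = L/(kA) = 0.0589/(0.116·23.2) = 0.02189 K/W
  R_beech = L/(kA) = 0.0209/(0.184·23.2) = 0.004896 K/W
ΣR = 0.005547 + 0.02189 + 0.004896 = 0.03233 K/W
Q = ΔT/ΣR = (21.6 °C − 3.33 °C)/0.03233 = 565 W

Q = 565 W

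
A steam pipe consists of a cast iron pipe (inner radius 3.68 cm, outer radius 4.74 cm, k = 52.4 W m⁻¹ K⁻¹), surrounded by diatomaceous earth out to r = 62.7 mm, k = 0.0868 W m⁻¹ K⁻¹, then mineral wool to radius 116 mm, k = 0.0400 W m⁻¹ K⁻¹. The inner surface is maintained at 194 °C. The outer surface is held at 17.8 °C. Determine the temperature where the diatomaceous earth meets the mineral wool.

T = 163 °C

Resistance network (inner→outer):
  R'_cast iron = ln(0.0474/0.0368)/(2πk) = 0.2531/(2π·52.4) = 7.688×10^-4 m·K/W
  R'_diatomaceous earth = ln(0.0627/0.0474)/(2πk) = 0.2797/(2π·0.0868) = 0.5129 m·K/W
  R'_mineral wool = ln(0.116/0.0627)/(2πk) = 0.6152/(2π·0.0400) = 2.448 m·K/W
ΣR = 7.688×10^-4 + 0.5129 + 2.448 = 2.962 m·K/W
Q' = ΔT/ΣR = (194 °C − 17.8 °C)/2.962 = 59.49 W/m
From the inner boundary to the diatomaceous earth/mineral wool interface, ΣR_partial = 0.5137 m·K/W.
T_interface = T_in − Q'·ΣR_partial = 194 °C − (59.49)(0.5137) = 163 °C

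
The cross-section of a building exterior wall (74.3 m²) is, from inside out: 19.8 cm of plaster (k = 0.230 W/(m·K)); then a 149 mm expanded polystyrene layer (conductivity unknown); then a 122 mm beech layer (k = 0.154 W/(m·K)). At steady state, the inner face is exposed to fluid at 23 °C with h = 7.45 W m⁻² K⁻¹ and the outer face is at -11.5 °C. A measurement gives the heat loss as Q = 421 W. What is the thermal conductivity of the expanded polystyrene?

ΣR = ΔT/Q = |23 − -11.5|/421 = 0.08195 K/W
Known resistances:
  R_conv,in = 1/(hA) = 1/(7.45·74.3) = 0.001807 K/W
  R_plaster = L/(kA) = 0.198/(0.230·74.3) = 0.01159 K/W
  R_beech = L/(kA) = 0.122/(0.154·74.3) = 0.01066 K/W
R_expanded polystyrene = ΣR − ΣR_known = 0.08195 − 0.02406 = 0.05789 K/W
L/(kA) = 0.05789 ⇒ k = 0.149/(0.05789·74.3) = 0.0346 W/m·K

k = 0.0346 W/m·K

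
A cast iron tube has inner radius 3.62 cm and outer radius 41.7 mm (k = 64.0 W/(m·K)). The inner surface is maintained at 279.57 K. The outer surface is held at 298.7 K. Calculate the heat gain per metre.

Q' = 2πk·ΔT/ln(r₂/r₁) = 2π × 64.0 × 19.13 / ln(0.0417/0.0362) = 54400 W/m

Q' = 54.4 kW/m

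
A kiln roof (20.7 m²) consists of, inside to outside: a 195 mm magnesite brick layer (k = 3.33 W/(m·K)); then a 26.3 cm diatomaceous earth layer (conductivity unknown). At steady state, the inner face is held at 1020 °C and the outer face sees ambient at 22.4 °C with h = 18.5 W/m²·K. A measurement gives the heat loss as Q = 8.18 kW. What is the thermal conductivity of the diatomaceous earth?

k = 0.109 W/m·K

ΣR = ΔT/Q = |1020 − 22.4|/8180 = 0.1220 K/W
Known resistances:
  R_magnesite brick = L/(kA) = 0.195/(3.33·20.7) = 0.002829 K/W
  R_conv,out = 1/(hA) = 1/(18.5·20.7) = 0.002611 K/W
R_diatomaceous earth = ΣR − ΣR_known = 0.1220 − 0.005440 = 0.1166 K/W
L/(kA) = 0.1166 ⇒ k = 0.263/(0.1166·20.7) = 0.109 W/m·K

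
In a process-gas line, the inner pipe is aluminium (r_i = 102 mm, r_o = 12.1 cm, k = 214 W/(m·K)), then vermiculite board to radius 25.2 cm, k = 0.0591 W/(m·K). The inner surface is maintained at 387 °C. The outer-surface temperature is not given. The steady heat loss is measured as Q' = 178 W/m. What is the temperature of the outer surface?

T_out = 35.3 °C

Series resistances:
  R'_aluminium = ln(0.121/0.102)/(2πk) = 0.1708/(2π·214) = 1.270×10^-4 m·K/W
  R'_vermiculite board = ln(0.252/0.121)/(2πk) = 0.7336/(2π·0.0591) = 1.976 m·K/W
ΣR = 1.976 m·K/W
ΔT = Q'·ΣR = 178 × 1.976 = 351.7 K
Heat flows outward, so T_out = T_in − ΔT = 387 − 351.7 = 35.3 °C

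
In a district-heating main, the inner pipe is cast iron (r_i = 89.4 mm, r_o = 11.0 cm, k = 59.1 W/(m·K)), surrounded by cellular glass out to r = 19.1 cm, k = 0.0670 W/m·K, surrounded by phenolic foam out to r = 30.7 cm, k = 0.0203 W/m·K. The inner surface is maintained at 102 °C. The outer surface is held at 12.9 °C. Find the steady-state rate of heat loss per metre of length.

Q' = 17.7 W/m

Series thermal resistances, inner to outer:
  R'_cast iron = ln(0.110/0.0894)/(2πk) = 0.2074/(2π·59.1) = 5.584×10^-4 m·K/W
  R'_cellular glass = ln(0.191/0.110)/(2πk) = 0.5518/(2π·0.0670) = 1.311 m·K/W
  R'_phenolic foam = ln(0.307/0.191)/(2πk) = 0.4746/(2π·0.0203) = 3.721 m·K/W
ΣR = 5.584×10^-4 + 1.311 + 3.721 = 5.033 m·K/W
Q' = ΔT/ΣR = (102 °C − 12.9 °C)/5.033 = 17.7 W/m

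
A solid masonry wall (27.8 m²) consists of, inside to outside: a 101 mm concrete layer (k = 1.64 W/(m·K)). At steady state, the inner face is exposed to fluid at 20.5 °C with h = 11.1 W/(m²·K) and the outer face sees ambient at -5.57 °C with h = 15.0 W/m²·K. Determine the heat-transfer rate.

Treat each layer as a resistance in series:
  R_conv,in = 1/(hA) = 1/(11.1·27.8) = 0.003241 K/W
  R_concrete = L/(kA) = 0.101/(1.64·27.8) = 0.002215 K/W
  R_conv,out = 1/(hA) = 1/(15.0·27.8) = 0.002398 K/W
ΣR = 0.003241 + 0.002215 + 0.002398 = 0.007854 K/W
Q = ΔT/ΣR = (20.5 °C − -5.57 °C)/0.007854 = 3320 W

Q = 3.32 kW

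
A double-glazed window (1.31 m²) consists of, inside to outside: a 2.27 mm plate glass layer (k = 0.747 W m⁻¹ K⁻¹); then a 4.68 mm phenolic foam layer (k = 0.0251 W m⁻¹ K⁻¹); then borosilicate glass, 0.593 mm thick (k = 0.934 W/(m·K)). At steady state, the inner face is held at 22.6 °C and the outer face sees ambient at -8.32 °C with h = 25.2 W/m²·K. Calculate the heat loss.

Q = 176 W

Series thermal resistances, inner to outer:
  R_plate glass = L/(kA) = 0.00227/(0.747·1.31) = 0.002320 K/W
  R_phenolic foam = L/(kA) = 0.00468/(0.0251·1.31) = 0.1423 K/W
  R_borosilicate glass = L/(kA) = 5.93×10^-4/(0.934·1.31) = 4.847×10^-4 K/W
  R_conv,out = 1/(hA) = 1/(25.2·1.31) = 0.03029 K/W
ΣR = 0.002320 + 0.1423 + 4.847×10^-4 + 0.03029 = 0.1754 K/W
Q = ΔT/ΣR = (22.6 °C − -8.32 °C)/0.1754 = 176 W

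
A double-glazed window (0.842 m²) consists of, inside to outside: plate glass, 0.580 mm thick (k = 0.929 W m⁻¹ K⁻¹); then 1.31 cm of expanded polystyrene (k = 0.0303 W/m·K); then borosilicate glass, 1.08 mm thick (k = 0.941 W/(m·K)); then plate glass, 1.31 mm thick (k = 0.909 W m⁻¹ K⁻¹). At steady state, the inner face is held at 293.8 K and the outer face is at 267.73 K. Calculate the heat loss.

Resistance network (inner→outer):
  R_plate glass = L/(kA) = 5.80×10^-4/(0.929·0.842) = 7.415×10^-4 K/W
  R_expanded polystyrene = L/(kA) = 0.0131/(0.0303·0.842) = 0.5135 K/W
  R_borosilicate glass = L/(kA) = 0.00108/(0.941·0.842) = 0.001363 K/W
  R_plate glass = L/(kA) = 0.00131/(0.909·0.842) = 0.001712 K/W
ΣR = 7.415×10^-4 + 0.5135 + 0.001363 + 0.001712 = 0.5173 K/W
Q = ΔT/ΣR = (293.8 K − 267.73 K)/0.5173 = 50.4 W

Q = 50.4 W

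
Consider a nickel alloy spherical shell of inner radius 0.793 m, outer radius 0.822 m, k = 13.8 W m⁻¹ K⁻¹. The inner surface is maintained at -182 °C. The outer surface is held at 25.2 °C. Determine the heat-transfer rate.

Q = 8.08×10^5 W

Q = 4πk·ΔT/(1/r₁ − 1/r₂) = 4π × 13.8 × 207.2 / (1/0.793 − 1/0.822) = 8.08×10^5 W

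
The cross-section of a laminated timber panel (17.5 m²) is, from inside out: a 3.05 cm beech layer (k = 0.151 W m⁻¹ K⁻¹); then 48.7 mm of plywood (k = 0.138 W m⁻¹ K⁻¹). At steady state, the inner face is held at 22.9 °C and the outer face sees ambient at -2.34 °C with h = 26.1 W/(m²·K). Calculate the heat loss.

Q = 745 W

Resistance network (inner→outer):
  R_beech = L/(kA) = 0.0305/(0.151·17.5) = 0.01154 K/W
  R_plywood = L/(kA) = 0.0487/(0.138·17.5) = 0.02017 K/W
  R_conv,out = 1/(hA) = 1/(26.1·17.5) = 0.002189 K/W
ΣR = 0.01154 + 0.02017 + 0.002189 = 0.03390 K/W
Q = ΔT/ΣR = (22.9 °C − -2.34 °C)/0.03390 = 745 W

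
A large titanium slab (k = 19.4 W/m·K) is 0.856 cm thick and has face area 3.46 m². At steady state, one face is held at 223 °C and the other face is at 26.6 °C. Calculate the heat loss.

Q = 1540 kW

Q = kA·ΔT/L = 19.4 × 3.46 × |223 °C − 26.6 °C| / 0.00856 = 1.54×10^6 W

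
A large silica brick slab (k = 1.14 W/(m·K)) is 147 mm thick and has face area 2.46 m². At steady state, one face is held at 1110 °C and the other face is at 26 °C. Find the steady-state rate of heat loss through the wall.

Q = 20.7 kW

Q = kA·ΔT/L = 1.14 × 2.46 × |1110 °C − 26 °C| / 0.147 = 20700 W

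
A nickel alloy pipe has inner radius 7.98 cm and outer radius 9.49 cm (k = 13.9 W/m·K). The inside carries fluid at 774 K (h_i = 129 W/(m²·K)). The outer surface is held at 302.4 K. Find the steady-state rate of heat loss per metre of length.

Q' = 27.0 kW/m

Treat each layer as a resistance in series:
  R'_conv,in = 1/(2πr h) = 1/(2π·0.0798·129) = 0.01546 m·K/W
  R'_nickel alloy = ln(0.0949/0.0798)/(2πk) = 0.1733/(2π·13.9) = 0.001984 m·K/W
ΣR = 0.01546 + 0.001984 = 0.01744 m·K/W
Q' = ΔT/ΣR = (774 K − 302.4 K)/0.01744 = 27000 W/m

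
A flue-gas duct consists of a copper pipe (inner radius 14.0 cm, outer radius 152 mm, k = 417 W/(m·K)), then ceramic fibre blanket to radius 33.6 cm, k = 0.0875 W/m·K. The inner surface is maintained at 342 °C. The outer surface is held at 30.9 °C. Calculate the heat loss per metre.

Series thermal resistances, inner to outer:
  R'_copper = ln(0.152/0.140)/(2πk) = 0.08224/(2π·417) = 3.139×10^-5 m·K/W
  R'_ceramic fibre blanket = ln(0.336/0.152)/(2πk) = 0.7932/(2π·0.0875) = 1.443 m·K/W
ΣR = 3.139×10^-5 + 1.443 = 1.443 m·K/W
Q' = ΔT/ΣR = (342 °C − 30.9 °C)/1.443 = 216 W/m

Q' = 216 W/m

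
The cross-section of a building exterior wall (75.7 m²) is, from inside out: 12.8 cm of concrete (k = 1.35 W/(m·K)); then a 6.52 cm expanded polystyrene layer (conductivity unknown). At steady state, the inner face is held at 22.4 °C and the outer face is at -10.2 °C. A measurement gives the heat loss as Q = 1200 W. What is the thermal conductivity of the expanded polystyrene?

k = 0.0332 W/m·K

ΣR = ΔT/Q = |22.4 − -10.2|/1200 = 0.02717 K/W
Known resistances:
  R_concrete = L/(kA) = 0.128/(1.35·75.7) = 0.001253 K/W
R_expanded polystyrene = ΣR − ΣR_known = 0.02717 − 0.001253 = 0.02592 K/W
L/(kA) = 0.02592 ⇒ k = 0.0652/(0.02592·75.7) = 0.0332 W/m·K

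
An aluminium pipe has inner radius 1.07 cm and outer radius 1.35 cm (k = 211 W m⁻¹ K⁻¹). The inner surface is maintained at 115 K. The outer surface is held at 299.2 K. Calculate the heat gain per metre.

Q' = 1.05×10^6 W/m

Q' = 2πk·ΔT/ln(r₂/r₁) = 2π × 211 × 184.2 / ln(0.0135/0.0107) = 1.05×10^6 W/m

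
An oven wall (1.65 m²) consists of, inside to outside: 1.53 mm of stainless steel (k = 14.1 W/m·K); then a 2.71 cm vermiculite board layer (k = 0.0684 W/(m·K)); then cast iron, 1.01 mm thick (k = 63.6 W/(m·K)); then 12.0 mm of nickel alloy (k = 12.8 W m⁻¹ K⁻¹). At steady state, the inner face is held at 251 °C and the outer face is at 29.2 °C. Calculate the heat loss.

Q = 921 W

Resistance network (inner→outer):
  R_stainless steel = L/(kA) = 0.00153/(14.1·1.65) = 6.576×10^-5 K/W
  R_vermiculite board = L/(kA) = 0.0271/(0.0684·1.65) = 0.2401 K/W
  R_cast iron = L/(kA) = 0.00101/(63.6·1.65) = 9.625×10^-6 K/W
  R_nickel alloy = L/(kA) = 0.0120/(12.8·1.65) = 5.682×10^-4 K/W
ΣR = 6.576×10^-5 + 0.2401 + 9.625×10^-6 + 5.682×10^-4 = 0.2407 K/W
Q = ΔT/ΣR = (251 °C − 29.2 °C)/0.2407 = 921 W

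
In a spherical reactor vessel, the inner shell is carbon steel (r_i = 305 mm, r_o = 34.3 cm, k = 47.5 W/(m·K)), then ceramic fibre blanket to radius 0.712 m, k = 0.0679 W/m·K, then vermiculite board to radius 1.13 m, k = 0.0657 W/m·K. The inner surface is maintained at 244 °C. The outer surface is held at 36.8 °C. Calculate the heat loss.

Q = 86.3 W

Series thermal resistances, inner to outer:
  R_carbon steel = (1/0.305 − 1/0.343)/(4πk) = 0.3632/(4π·47.5) = 6.085×10^-4 K/W
  R_ceramic fibre blanket = (1/0.343 − 1/0.712)/(4πk) = 1.511/(4π·0.0679) = 1.771 K/W
  R_vermiculite board = (1/0.712 − 1/1.13)/(4πk) = 0.5195/(4π·0.0657) = 0.6293 K/W
ΣR = 6.085×10^-4 + 1.771 + 0.6293 = 2.401 K/W
Q = ΔT/ΣR = (244 °C − 36.8 °C)/2.401 = 86.3 W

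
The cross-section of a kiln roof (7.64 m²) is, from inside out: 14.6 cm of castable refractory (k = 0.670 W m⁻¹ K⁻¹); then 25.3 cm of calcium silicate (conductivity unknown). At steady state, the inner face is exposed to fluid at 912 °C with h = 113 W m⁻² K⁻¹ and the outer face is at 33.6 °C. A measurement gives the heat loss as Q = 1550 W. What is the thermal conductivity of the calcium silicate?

ΣR = ΔT/Q = |912 − 33.6|/1550 = 0.5667 K/W
Known resistances:
  R_conv,in = 1/(hA) = 1/(113·7.64) = 0.001158 K/W
  R_castable refractory = L/(kA) = 0.146/(0.670·7.64) = 0.02852 K/W
R_calcium silicate = ΣR − ΣR_known = 0.5667 − 0.02968 = 0.5370 K/W
L/(kA) = 0.5370 ⇒ k = 0.253/(0.5370·7.64) = 0.0617 W/m·K

k = 0.0617 W/m·K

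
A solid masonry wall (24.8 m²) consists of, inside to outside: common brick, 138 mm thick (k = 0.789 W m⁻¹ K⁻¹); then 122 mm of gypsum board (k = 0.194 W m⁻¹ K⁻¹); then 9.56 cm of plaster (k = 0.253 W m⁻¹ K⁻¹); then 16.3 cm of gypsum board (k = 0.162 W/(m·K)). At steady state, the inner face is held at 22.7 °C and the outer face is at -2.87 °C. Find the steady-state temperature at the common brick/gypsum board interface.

T = 20.7 °C

Series thermal resistances, inner to outer:
  R_common brick = L/(kA) = 0.138/(0.789·24.8) = 0.007053 K/W
  R_gypsum board = L/(kA) = 0.122/(0.194·24.8) = 0.02536 K/W
  R_plaster = L/(kA) = 0.0956/(0.253·24.8) = 0.01524 K/W
  R_gypsum board = L/(kA) = 0.163/(0.162·24.8) = 0.04057 K/W
ΣR = 0.007053 + 0.02536 + 0.01524 + 0.04057 = 0.08822 K/W
Q = ΔT/ΣR = (22.7 °C − -2.87 °C)/0.08822 = 289.8 W
From the inner boundary to the common brick/gypsum board interface, ΣR_partial = 0.007053 K/W.
T_interface = T_in − Q·ΣR_partial = 22.7 °C − (289.8)(0.007053) = 20.7 °C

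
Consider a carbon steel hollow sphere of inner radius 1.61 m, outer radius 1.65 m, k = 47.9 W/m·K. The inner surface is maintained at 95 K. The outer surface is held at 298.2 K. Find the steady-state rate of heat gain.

Q = 8.12×10^6 W

Q = 4πk·ΔT/(1/r₁ − 1/r₂) = 4π × 47.9 × 203.2 / (1/1.61 − 1/1.65) = 8.12×10^6 W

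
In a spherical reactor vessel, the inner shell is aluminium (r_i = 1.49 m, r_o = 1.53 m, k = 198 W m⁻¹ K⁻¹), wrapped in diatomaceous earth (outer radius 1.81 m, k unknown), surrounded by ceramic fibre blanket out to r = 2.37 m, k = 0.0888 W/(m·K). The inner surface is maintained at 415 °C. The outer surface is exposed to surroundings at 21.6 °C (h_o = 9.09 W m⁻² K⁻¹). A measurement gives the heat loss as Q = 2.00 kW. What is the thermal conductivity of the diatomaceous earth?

ΣR = ΔT/Q = |415 − 21.6|/2000 = 0.1967 K/W
Known resistances:
  R_aluminium = (1/1.49 − 1/1.53)/(4πk) = 0.01755/(4π·198) = 7.052×10^-6 K/W
  R_ceramic fibre blanket = (1/1.81 − 1/2.37)/(4πk) = 0.1305/(4π·0.0888) = 0.1170 K/W
  R_conv,out = 1/(4πr²h) = 1/(4π·2.37²·9.09) = 0.001559 K/W
R_diatomaceous earth = ΣR − ΣR_known = 0.1967 − 0.1186 = 0.07810 K/W
(1/r₁−1/r₂)/(4πk) = 0.07810 ⇒ k = 0.1011/(4π·0.07810) = 0.103 W/m·K

k = 0.103 W/m·K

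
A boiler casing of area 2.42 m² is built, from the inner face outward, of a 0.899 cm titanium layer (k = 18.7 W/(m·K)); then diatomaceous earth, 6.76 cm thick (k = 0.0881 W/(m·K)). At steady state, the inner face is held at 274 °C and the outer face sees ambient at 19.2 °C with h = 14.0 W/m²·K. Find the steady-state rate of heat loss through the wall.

Q = 735 W

Treat each layer as a resistance in series:
  R_titanium = L/(kA) = 0.00899/(18.7·2.42) = 1.987×10^-4 K/W
  R_diatomaceous earth = L/(kA) = 0.0676/(0.0881·2.42) = 0.3171 K/W
  R_conv,out = 1/(hA) = 1/(14.0·2.42) = 0.02952 K/W
ΣR = 1.987×10^-4 + 0.3171 + 0.02952 = 0.3468 K/W
Q = ΔT/ΣR = (274 °C − 19.2 °C)/0.3468 = 735 W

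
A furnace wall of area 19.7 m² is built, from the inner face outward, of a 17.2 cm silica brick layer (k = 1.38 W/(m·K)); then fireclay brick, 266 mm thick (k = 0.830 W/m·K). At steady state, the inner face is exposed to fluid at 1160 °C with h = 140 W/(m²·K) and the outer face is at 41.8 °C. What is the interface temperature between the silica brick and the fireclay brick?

Resistance network (inner→outer):
  R_conv,in = 1/(hA) = 1/(140·19.7) = 3.626×10^-4 K/W
  R_silica brick = L/(kA) = 0.172/(1.38·19.7) = 0.006327 K/W
  R_fireclay brick = L/(kA) = 0.266/(0.830·19.7) = 0.01627 K/W
ΣR = 3.626×10^-4 + 0.006327 + 0.01627 = 0.02296 K/W
Q = ΔT/ΣR = (1160 °C − 41.8 °C)/0.02296 = 48700 W
From the inner boundary to the silica brick/fireclay brick interface, ΣR_partial = 0.006690 K/W.
T_interface = T_in − Q·ΣR_partial = 1160 °C − (48700)(0.006690) = 834 °C

T = 834 °C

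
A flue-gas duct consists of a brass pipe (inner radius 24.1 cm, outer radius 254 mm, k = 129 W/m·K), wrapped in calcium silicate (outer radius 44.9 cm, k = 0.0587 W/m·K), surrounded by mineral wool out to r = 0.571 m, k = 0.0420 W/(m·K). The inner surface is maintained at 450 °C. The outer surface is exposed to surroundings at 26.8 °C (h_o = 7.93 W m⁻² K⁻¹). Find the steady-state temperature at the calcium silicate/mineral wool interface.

Treat each layer as a resistance in series:
  R'_brass = ln(0.254/0.241)/(2πk) = 0.05254/(2π·129) = 6.482×10^-5 m·K/W
  R'_calcium silicate = ln(0.449/0.254)/(2πk) = 0.5697/(2π·0.0587) = 1.545 m·K/W
  R'_mineral wool = ln(0.571/0.449)/(2πk) = 0.2404/(2π·0.0420) = 0.9108 m·K/W
  R'_conv,out = 1/(2πr h) = 1/(2π·0.571·7.93) = 0.03515 m·K/W
ΣR = 6.482×10^-5 + 1.545 + 0.9108 + 0.03515 = 2.491 m·K/W
Q' = ΔT/ΣR = (450 °C − 26.8 °C)/2.491 = 169.9 W/m
From the inner boundary to the calcium silicate/mineral wool interface, ΣR_partial = 1.545 m·K/W.
T_interface = T_in − Q'·ΣR_partial = 450 °C − (169.9)(1.545) = 188 °C

T = 188 °C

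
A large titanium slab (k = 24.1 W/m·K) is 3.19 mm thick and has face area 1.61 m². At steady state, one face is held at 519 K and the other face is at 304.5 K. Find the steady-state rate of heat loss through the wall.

Q = kA·ΔT/L = 24.1 × 1.61 × |519 K − 304.5 K| / 0.00319 = 2.61×10^6 W

Q = 2.61×10^6 W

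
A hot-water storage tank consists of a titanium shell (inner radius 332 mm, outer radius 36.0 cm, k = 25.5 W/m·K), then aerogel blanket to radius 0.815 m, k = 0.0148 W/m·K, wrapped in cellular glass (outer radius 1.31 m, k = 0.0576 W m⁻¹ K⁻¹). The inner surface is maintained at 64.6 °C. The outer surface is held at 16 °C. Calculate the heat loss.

Q = 5.41 W

Treat each layer as a resistance in series:
  R_titanium = (1/0.332 − 1/0.360)/(4πk) = 0.2343/(4π·25.5) = 7.311×10^-4 K/W
  R_aerogel blanket = (1/0.360 − 1/0.815)/(4πk) = 1.551/(4π·0.0148) = 8.338 K/W
  R_cellular glass = (1/0.815 − 1/1.31)/(4πk) = 0.4636/(4π·0.0576) = 0.6405 K/W
ΣR = 7.311×10^-4 + 8.338 + 0.6405 = 8.979 K/W
Q = ΔT/ΣR = (64.6 °C − 16 °C)/8.979 = 5.41 W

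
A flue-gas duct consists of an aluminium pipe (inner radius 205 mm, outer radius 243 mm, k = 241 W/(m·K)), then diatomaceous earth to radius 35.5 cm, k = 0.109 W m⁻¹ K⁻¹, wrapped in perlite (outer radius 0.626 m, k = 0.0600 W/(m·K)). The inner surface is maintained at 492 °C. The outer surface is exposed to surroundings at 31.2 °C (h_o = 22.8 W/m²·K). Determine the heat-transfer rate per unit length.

Treat each layer as a resistance in series:
  R'_aluminium = ln(0.243/0.205)/(2πk) = 0.1701/(2π·241) = 1.123×10^-4 m·K/W
  R'_diatomaceous earth = ln(0.355/0.243)/(2πk) = 0.3791/(2π·0.109) = 0.5535 m·K/W
  R'_perlite = ln(0.626/0.355)/(2πk) = 0.5672/(2π·0.0600) = 1.505 m·K/W
  R'_conv,out = 1/(2πr h) = 1/(2π·0.626·22.8) = 0.01115 m·K/W
ΣR = 1.123×10^-4 + 0.5535 + 1.505 + 0.01115 = 2.070 m·K/W
Q' = ΔT/ΣR = (492 °C − 31.2 °C)/2.070 = 223 W/m

Q' = 223 W/m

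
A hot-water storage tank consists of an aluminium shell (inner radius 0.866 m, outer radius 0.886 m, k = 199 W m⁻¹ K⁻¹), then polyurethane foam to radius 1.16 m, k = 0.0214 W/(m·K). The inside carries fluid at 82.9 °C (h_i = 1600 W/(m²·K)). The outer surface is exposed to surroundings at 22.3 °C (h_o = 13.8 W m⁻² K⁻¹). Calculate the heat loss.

Treat each layer as a resistance in series:
  R_conv,in = 1/(4πr²h) = 1/(4π·0.866²·1600) = 6.632×10^-5 K/W
  R_aluminium = (1/0.866 − 1/0.886)/(4πk) = 0.02607/(4π·199) = 1.042×10^-5 K/W
  R_polyurethane foam = (1/0.886 − 1/1.16)/(4πk) = 0.2666/(4π·0.0214) = 0.9914 K/W
  R_conv,out = 1/(4πr²h) = 1/(4π·1.16²·13.8) = 0.004285 K/W
ΣR = 6.632×10^-5 + 1.042×10^-5 + 0.9914 + 0.004285 = 0.9958 K/W
Q = ΔT/ΣR = (82.9 °C − 22.3 °C)/0.9958 = 60.9 W

Q = 60.9 W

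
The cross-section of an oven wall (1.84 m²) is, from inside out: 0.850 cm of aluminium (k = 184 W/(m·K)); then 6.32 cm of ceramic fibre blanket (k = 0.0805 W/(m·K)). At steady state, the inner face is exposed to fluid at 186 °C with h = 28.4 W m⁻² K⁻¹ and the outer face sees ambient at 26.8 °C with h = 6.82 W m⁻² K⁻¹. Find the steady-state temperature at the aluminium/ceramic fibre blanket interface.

Series thermal resistances, inner to outer:
  R_conv,in = 1/(hA) = 1/(28.4·1.84) = 0.01914 K/W
  R_aluminium = L/(kA) = 0.00850/(184·1.84) = 2.511×10^-5 K/W
  R_ceramic fibre blanket = L/(kA) = 0.0632/(0.0805·1.84) = 0.4267 K/W
  R_conv,out = 1/(hA) = 1/(6.82·1.84) = 0.07969 K/W
ΣR = 0.01914 + 2.511×10^-5 + 0.4267 + 0.07969 = 0.5256 K/W
Q = ΔT/ΣR = (186 °C − 26.8 °C)/0.5256 = 302.9 W
From the inner boundary to the aluminium/ceramic fibre blanket interface, ΣR_partial = 0.01917 K/W.
T_interface = T_in − Q·ΣR_partial = 186 °C − (302.9)(0.01917) = 180 °C

T = 180 °C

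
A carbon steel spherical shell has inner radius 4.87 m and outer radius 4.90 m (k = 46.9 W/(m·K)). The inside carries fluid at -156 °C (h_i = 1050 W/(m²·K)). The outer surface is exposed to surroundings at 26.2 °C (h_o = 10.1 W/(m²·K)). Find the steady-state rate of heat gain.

Treat each layer as a resistance in series:
  R_conv,in = 1/(4πr²h) = 1/(4π·4.87²·1050) = 3.196×10^-6 K/W
  R_carbon steel = (1/4.87 − 1/4.90)/(4πk) = 0.001257/(4π·46.9) = 2.133×10^-6 K/W
  R_conv,out = 1/(4πr²h) = 1/(4π·4.90²·10.1) = 3.282×10^-4 K/W
ΣR = 3.196×10^-6 + 2.133×10^-6 + 3.282×10^-4 = 3.335×10^-4 K/W
Q = ΔT/ΣR = (-156 °C − 26.2 °C)/3.335×10^-4 = -5.46×10^5 W
(Negative Q ⇒ heat flows inward; heat gain = 5.46×10^5 W.)

Q = 5.46×10^5 W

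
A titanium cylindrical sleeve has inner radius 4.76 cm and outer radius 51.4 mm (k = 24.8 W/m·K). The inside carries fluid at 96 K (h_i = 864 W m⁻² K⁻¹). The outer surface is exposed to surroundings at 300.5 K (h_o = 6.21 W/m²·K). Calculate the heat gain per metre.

Q' = 407 W/m

Series thermal resistances, inner to outer:
  R'_conv,in = 1/(2πr h) = 1/(2π·0.0476·864) = 0.003870 m·K/W
  R'_titanium = ln(0.0514/0.0476)/(2πk) = 0.07681/(2π·24.8) = 4.929×10^-4 m·K/W
  R'_conv,out = 1/(2πr h) = 1/(2π·0.0514·6.21) = 0.4986 m·K/W
ΣR = 0.003870 + 4.929×10^-4 + 0.4986 = 0.5030 m·K/W
Q' = ΔT/ΣR = (96 K − 300.5 K)/0.5030 = -407 W/m
(Negative Q' ⇒ heat flows inward; heat gain = 407 W/m.)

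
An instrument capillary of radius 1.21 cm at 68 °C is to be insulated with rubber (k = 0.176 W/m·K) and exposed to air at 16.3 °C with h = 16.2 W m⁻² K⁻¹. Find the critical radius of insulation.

r_cr = 1.09 cm

For a cylinder, r_cr = k_ins/h = 0.176/16.2 = 0.0109 m = 1.09 cm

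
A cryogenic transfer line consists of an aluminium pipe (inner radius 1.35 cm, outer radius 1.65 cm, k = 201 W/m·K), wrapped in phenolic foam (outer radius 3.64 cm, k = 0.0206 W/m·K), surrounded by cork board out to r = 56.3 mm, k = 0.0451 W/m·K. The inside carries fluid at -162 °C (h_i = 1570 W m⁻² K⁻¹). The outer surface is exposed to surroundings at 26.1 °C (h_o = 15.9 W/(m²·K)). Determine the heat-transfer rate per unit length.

Treat each layer as a resistance in series:
  R'_conv,in = 1/(2πr h) = 1/(2π·0.0135·1570) = 0.007509 m·K/W
  R'_aluminium = ln(0.0165/0.0135)/(2πk) = 0.2007/(2π·201) = 1.589×10^-4 m·K/W
  R'_phenolic foam = ln(0.0364/0.0165)/(2πk) = 0.7912/(2π·0.0206) = 6.113 m·K/W
  R'_cork board = ln(0.0563/0.0364)/(2πk) = 0.4361/(2π·0.0451) = 1.539 m·K/W
  R'_conv,out = 1/(2πr h) = 1/(2π·0.0563·15.9) = 0.1778 m·K/W
ΣR = 0.007509 + 1.589×10^-4 + 6.113 + 1.539 + 0.1778 = 7.837 m·K/W
Q' = ΔT/ΣR = (-162 °C − 26.1 °C)/7.837 = -24.0 W/m
(Negative Q' ⇒ heat flows inward; heat gain = 24.0 W/m.)

Q' = 24.0 W/m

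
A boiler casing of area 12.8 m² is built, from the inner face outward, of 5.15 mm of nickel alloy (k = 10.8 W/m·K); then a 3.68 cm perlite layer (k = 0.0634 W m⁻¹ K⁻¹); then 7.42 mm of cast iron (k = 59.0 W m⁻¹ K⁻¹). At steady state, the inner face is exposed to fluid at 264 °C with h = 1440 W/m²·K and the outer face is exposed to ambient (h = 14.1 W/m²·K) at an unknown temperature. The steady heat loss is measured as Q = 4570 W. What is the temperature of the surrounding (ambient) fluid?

T_out = 31.0 °C

Sum the resistances:
  R_conv,in = 1/(hA) = 1/(1440·12.8) = 5.425×10^-5 K/W
  R_nickel alloy = L/(kA) = 0.00515/(10.8·12.8) = 3.725×10^-5 K/W
  R_perlite = L/(kA) = 0.0368/(0.0634·12.8) = 0.04535 K/W
  R_cast iron = L/(kA) = 0.00742/(59.0·12.8) = 9.825×10^-6 K/W
  R_conv,out = 1/(hA) = 1/(14.1·12.8) = 0.005541 K/W
ΣR = 0.05099 K/W
ΔT = Q·ΣR = 4570 × 0.05099 = 233.0 K
Heat flows outward, so T_out = T_in − ΔT = 264 − 233.0 = 31.0 °C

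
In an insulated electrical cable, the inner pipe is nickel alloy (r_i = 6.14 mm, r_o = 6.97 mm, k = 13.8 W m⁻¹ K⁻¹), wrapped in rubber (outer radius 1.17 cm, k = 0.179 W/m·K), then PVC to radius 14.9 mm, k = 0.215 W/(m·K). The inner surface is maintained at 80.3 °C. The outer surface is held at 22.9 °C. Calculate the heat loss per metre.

Q' = 89.5 W/m

Treat each layer as a resistance in series:
  R'_nickel alloy = ln(0.00697/0.00614)/(2πk) = 0.1268/(2π·13.8) = 0.001462 m·K/W
  R'_rubber = ln(0.0117/0.00697)/(2πk) = 0.5180/(2π·0.179) = 0.4605 m·K/W
  R'_PVC = ln(0.0149/0.0117)/(2πk) = 0.2418/(2π·0.215) = 0.1790 m·K/W
ΣR = 0.001462 + 0.4605 + 0.1790 = 0.6410 m·K/W
Q' = ΔT/ΣR = (80.3 °C − 22.9 °C)/0.6410 = 89.5 W/m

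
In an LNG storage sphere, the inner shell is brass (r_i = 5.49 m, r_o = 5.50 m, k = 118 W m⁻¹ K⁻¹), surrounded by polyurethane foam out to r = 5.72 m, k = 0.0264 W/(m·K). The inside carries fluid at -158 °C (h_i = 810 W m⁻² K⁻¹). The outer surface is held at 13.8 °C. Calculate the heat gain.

Treat each layer as a resistance in series:
  R_conv,in = 1/(4πr²h) = 1/(4π·5.49²·810) = 3.260×10^-6 K/W
  R_brass = (1/5.49 − 1/5.50)/(4πk) = 3.312×10^-4/(4π·118) = 2.233×10^-7 K/W
  R_polyurethane foam = (1/5.50 − 1/5.72)/(4πk) = 0.006993/(4π·0.0264) = 0.02108 K/W
ΣR = 3.260×10^-6 + 2.233×10^-7 + 0.02108 = 0.02108 K/W
Q = ΔT/ΣR = (-158 °C − 13.8 °C)/0.02108 = -8150 W
(Negative Q ⇒ heat flows inward; heat gain = 8150 W.)

Q = 8.15 kW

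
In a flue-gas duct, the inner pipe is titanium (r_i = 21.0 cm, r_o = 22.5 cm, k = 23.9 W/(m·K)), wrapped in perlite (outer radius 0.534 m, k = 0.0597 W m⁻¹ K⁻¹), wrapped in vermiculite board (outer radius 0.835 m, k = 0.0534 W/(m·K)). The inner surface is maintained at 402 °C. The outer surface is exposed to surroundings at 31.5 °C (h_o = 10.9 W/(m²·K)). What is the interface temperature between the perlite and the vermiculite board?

Treat each layer as a resistance in series:
  R'_titanium = ln(0.225/0.210)/(2πk) = 0.06899/(2π·23.9) = 4.594×10^-4 m·K/W
  R'_perlite = ln(0.534/0.225)/(2πk) = 0.8643/(2π·0.0597) = 2.304 m·K/W
  R'_vermiculite board = ln(0.835/0.534)/(2πk) = 0.4470/(2π·0.0534) = 1.332 m·K/W
  R'_conv,out = 1/(2πr h) = 1/(2π·0.835·10.9) = 0.01749 m·K/W
ΣR = 4.594×10^-4 + 2.304 + 1.332 + 0.01749 = 3.654 m·K/W
Q' = ΔT/ΣR = (402 °C − 31.5 °C)/3.654 = 101.4 W/m
From the inner boundary to the perlite/vermiculite board interface, ΣR_partial = 2.304 m·K/W.
T_interface = T_in − Q'·ΣR_partial = 402 °C − (101.4)(2.304) = 168 °C

T = 168 °C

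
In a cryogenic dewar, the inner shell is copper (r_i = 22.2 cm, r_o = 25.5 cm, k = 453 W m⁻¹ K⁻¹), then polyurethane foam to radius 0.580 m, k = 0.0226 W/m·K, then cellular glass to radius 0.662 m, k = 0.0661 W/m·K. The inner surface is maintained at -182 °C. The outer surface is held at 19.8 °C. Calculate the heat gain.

Series thermal resistances, inner to outer:
  R_copper = (1/0.222 − 1/0.255)/(4πk) = 0.5829/(4π·453) = 1.024×10^-4 K/W
  R_polyurethane foam = (1/0.255 − 1/0.580)/(4πk) = 2.197/(4π·0.0226) = 7.737 K/W
  R_cellular glass = (1/0.580 − 1/0.662)/(4πk) = 0.2136/(4π·0.0661) = 0.2571 K/W
ΣR = 1.024×10^-4 + 7.737 + 0.2571 = 7.994 K/W
Q = ΔT/ΣR = (-182 °C − 19.8 °C)/7.994 = -25.2 W
(Negative Q ⇒ heat flows inward; heat gain = 25.2 W.)

Q = 25.2 W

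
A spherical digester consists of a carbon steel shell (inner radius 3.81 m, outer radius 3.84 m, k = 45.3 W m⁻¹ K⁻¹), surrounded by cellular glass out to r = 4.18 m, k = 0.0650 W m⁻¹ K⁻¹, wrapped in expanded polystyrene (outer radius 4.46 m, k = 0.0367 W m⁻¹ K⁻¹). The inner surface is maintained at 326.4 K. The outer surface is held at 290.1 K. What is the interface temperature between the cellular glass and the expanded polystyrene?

T = 310.3 K

Resistance network (inner→outer):
  R_carbon steel = (1/3.81 − 1/3.84)/(4πk) = 0.002051/(4π·45.3) = 3.602×10^-6 K/W
  R_cellular glass = (1/3.84 − 1/4.18)/(4πk) = 0.02118/(4π·0.0650) = 0.02593 K/W
  R_expanded polystyrene = (1/4.18 − 1/4.46)/(4πk) = 0.01502/(4π·0.0367) = 0.03257 K/W
ΣR = 3.602×10^-6 + 0.02593 + 0.03257 = 0.05850 K/W
Q = ΔT/ΣR = (326.4 K − 290.1 K)/0.05850 = 620.5 W
From the inner boundary to the cellular glass/expanded polystyrene interface, ΣR_partial = 0.02593 K/W.
T_interface = T_in − Q·ΣR_partial = 326.4 K − (620.5)(0.02593) = 310.3 K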